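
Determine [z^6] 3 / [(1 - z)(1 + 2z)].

Partial fractions give a closed form: a_n = (1)·1^n + (2)·(-2)^n.
At n = 6: a_6 = 129.

129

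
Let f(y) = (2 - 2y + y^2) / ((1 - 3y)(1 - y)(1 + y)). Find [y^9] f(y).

31984

The denominator gives the recurrence a_n = 3a_(n−1) + a_(n−2) − 3a_(n−3) for n ≥ 3; the numerator fixes a_0 = 2, a_1 = 4, a_2 = 15.
Iterating: 2, 4, 15, 43, 132, 394, 1185, 3553, 10662, 31984, so a_9 = 31984.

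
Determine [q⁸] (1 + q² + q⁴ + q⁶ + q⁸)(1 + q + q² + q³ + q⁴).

(1 + q² + q⁴ + q⁶ + q⁸) has coefficients 1,0,1,0,1,0,1,0,1 for degrees 0…8.
(1 + q + q² + q³ + q⁴) has coefficients 1,1,1,1,1,0,0,0,0 for degrees 0…8.
[q⁸] = 1·0 + 1·0 + 1·1 + 1·1 + 1·1 = 3.

3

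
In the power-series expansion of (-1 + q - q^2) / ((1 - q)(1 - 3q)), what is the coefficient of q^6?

-850

The denominator gives the recurrence a_n = 4a_(n−1) − 3a_(n−2) for n ≥ 3; the numerator fixes a_0 = -1, a_1 = -3, a_2 = -10.
Iterating: -1, -3, -10, -31, -94, -283, -850, so a_6 = -850.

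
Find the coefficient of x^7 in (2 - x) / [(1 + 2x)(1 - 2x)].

Partial fractions give a closed form: a_n = (5/4)·(-2)^n + (3/4)·2^n.
At n = 7: a_7 = -64.

-64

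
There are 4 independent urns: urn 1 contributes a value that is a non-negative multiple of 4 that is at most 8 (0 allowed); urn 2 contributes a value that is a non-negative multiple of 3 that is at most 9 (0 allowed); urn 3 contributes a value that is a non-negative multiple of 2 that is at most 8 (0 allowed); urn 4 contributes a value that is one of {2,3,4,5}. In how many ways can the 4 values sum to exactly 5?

The generating function for the choices is (1 + q⁴ + q⁸)·(1 + q³ + q⁶ + q⁹)·(1 + q² + q⁴ + q⁶ + q⁸)·(q² + q³ + q⁴ + q⁵); the count is [q⁵].
(1 + q⁴ + q⁸) has coefficients 1,0,0,0,1,0 for degrees 0…5.
(1 + q³ + q⁶ + q⁹) has coefficients 1,0,0,1,0,0 for degrees 0…5.
Multiplying by (1 + q² + q⁴ + q⁶ + q⁸) gives running coefficients 1,0,1,1,1,1 for degrees 0…5.
Finally multiplying by (q² + q³ + q⁴ + q⁵), the product of all factors after the first has coefficients 0,0,1,1,2,3 for degrees 0…5.
[q⁵] = 1·3 + 1·0 = 3.

3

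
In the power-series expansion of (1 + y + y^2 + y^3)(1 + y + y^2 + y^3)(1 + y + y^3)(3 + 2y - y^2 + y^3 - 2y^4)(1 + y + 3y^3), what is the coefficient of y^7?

154

(1 + y + y^2 + y^3) has coefficients 1,1,1,1 for degrees 0…3.
(1 + y + y^2 + y^3) has coefficients 1,1,1,1,0,0,0,0 for degrees 0…7.
Multiplying by (1 + y + y^3) gives running coefficients 1,2,2,3,2,1,1,0 for degrees 0…7.
Multiplying by (3 + 2y - y^2 + y^3 - 2y^4) gives running coefficients 3,8,9,12,10,2,2,-3 for degrees 0…7.
Finally multiplying by (1 + y + 3y^3), the product of all factors after the first has coefficients 3,11,17,30,46,39,40,29 for degrees 0…7.
[y^7] = 1·29 + 1·40 + 1·39 + 1·46 = 154.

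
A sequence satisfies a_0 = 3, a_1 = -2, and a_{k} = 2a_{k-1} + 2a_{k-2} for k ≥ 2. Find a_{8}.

176

The ordinary generating function has denominator 1 - 2x - 2x^2.
Iterating the recurrence: a_0,…,a_{8} = 3, -2, 2, 0, 4, 8, 24, 64, 176.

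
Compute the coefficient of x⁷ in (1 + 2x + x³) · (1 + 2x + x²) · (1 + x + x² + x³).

3

(1 + 2x + x³) has coefficients 1,2,0,1 for degrees 0…3.
(1 + 2x + x²) has coefficients 1,2,1,0,0,0,0,0 for degrees 0…7.
Finally multiplying by (1 + x + x² + x³), the product of all factors after the first has coefficients 1,3,4,4,3,1,0,0 for degrees 0…7.
[x⁷] = 1·0 + 2·0 + 1·3 = 3.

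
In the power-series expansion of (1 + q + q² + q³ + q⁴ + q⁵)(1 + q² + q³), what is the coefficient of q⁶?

(1 + q + q² + q³ + q⁴ + q⁵) has coefficients 1,1,1,1,1,1 for degrees 0…5.
(1 + q² + q³) has coefficients 1,0,1,1,0,0,0 for degrees 0…6.
[q⁶] = 1·0 + 1·0 + 1·0 + 1·1 + 1·1 + 1·0 = 2.

2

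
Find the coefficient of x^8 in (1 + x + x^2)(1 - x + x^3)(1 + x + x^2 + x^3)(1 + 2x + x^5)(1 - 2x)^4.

(1 + x + x^2) has coefficients 1,1,1 for degrees 0…2.
(1 - x + x^3) has coefficients 1,-1,0,1,0,0,0,0,0 for degrees 0…8.
Multiplying by (1 + x + x^2 + x^3) gives running coefficients 1,0,0,1,0,1,1,0,0 for degrees 0…8.
Multiplying by (1 + 2x + x^5) gives running coefficients 1,2,0,1,2,2,3,2,1 for degrees 0…8.
Finally multiplying by (1 - 2x)^4, the product of all factors after the first has coefficients 1,-6,8,17,-54,42,3,-22,25 for degrees 0…8.
[x^8] = 1·25 + 1·(-22) + 1·3 = 6.

6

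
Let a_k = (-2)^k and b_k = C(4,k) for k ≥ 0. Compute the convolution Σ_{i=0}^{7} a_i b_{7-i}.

-8

The convolution is the x^7 coefficient of A(x)B(x).
Σ = 1·0 − 2·0 + 4·0 − 8·1 + 16·4 − 32·6 + 64·4 − 128·1 = -8.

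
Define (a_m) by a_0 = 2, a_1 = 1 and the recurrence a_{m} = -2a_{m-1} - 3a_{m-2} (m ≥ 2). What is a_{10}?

The ordinary generating function has denominator 1 + 2y + 3y^2.
Iterating the recurrence: a_0,…,a_{10} = 2, 1, -8, 13, -2, -35, 76, -47, -134, 409, -416.

-416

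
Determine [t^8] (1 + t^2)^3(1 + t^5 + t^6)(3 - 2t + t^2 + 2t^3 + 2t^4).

13

(1 + t^2)^3 has coefficients 1,0,3,0,3,0,1 for degrees 0…6.
(1 + t^5 + t^6) has coefficients 1,0,0,0,0,1,1,0,0 for degrees 0…8.
Finally multiplying by (3 - 2t + t^2 + 2t^3 + 2t^4), the product of all factors after the first has coefficients 3,-2,1,2,2,3,1,-1,3 for degrees 0…8.
[t^8] = 1·3 + 3·1 + 3·2 + 1·1 = 13.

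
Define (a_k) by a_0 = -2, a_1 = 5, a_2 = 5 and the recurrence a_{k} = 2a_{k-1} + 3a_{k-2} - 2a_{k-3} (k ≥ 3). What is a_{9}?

12235

The ordinary generating function has denominator 1 - 2t - 3t^2 + 2t^3.
Iterating the recurrence: a_0,…,a_{9} = -2, 5, 5, 29, 63, 203, 537, 1557, 4319, 12235.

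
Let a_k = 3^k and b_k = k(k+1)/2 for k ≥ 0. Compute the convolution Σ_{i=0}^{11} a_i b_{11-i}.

This is [x^11] in the product of the two ordinary generating functions.
Σ = 1·66 + 3·55 + 9·45 + 27·36 + 81·28 + 243·21 + 729·15 + 2187·10 + 6561·6 + 19683·3 + 59049·1 + 177147·0 = 199248.

199248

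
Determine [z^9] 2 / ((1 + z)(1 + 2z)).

The denominator gives the recurrence a_n = −3a_(n−1) − 2a_(n−2) for n ≥ 2; the numerator fixes a_0 = 2, a_1 = -6.
Iterating: 2, -6, 14, -30, 62, -126, 254, -510, 1022, -2046, so a_9 = -2046.

-2046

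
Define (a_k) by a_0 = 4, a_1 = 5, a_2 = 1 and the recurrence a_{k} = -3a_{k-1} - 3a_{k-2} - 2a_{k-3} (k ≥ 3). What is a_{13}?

-27295

The ordinary generating function has denominator 1 + 3t + 3t^2 + 2t^3.
Iterating the recurrence: a_0,…,a_{13} = 4, 5, 1, -26, 65, -119, 214, -415, 841, -1706, 3425, -6839, 13654, -27295.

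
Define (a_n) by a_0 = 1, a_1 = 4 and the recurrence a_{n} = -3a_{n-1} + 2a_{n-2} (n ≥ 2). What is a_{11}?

The ordinary generating function has denominator 1 + 3y - 2y^2.
Iterating the recurrence: a_0,…,a_{11} = 1, 4, -10, 38, -134, 478, -1702, 6062, -21590, 76894, -273862, 975374.

975374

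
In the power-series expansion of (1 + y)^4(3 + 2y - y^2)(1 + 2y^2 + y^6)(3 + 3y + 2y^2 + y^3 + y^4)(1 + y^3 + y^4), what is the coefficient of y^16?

(1 + y)^4 has coefficients 1,4,6,4,1 for degrees 0…4.
(3 + 2y - y^2) has coefficients 3,2,-1,0,0,0,0,0,0,0,0,0,0,0,0,0,0 for degrees 0…16.
Multiplying by (1 + 2y^2 + y^6) gives running coefficients 3,2,5,4,-2,0,3,2,-1,0,0,0,0,0,0,0,0 for degrees 0…16.
Multiplying by (3 + 3y + 2y^2 + y^3 + y^4) gives running coefficients 9,15,27,34,21,9,14,17,7,4,3,1,-1,0,0,0,0 for degrees 0…16.
Finally multiplying by (1 + y^3 + y^4), the product of all factors after the first has coefficients 9,15,27,43,45,51,75,72,37,27,34,25,10,7,4,0,-1 for degrees 0…16.
[y^16] = 1·(-1) + 4·0 + 6·4 + 4·7 + 1·10 = 61.

61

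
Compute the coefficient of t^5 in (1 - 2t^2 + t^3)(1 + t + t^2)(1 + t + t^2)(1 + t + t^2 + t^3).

(1 - 2t^2 + t^3) has coefficients 1,0,-2,1 for degrees 0…3.
(1 + t + t^2) has coefficients 1,1,1,0,0,0 for degrees 0…5.
Multiplying by (1 + t + t^2) gives running coefficients 1,2,3,2,1,0 for degrees 0…5.
Finally multiplying by (1 + t + t^2 + t^3), the product of all factors after the first has coefficients 1,3,6,8,8,6 for degrees 0…5.
[t^5] = 1·6 − 2·8 + 1·6 = -4.

-4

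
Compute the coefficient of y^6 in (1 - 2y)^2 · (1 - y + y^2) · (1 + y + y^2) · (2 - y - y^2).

(1 - 2y)^2 has coefficients 1,-4,4 for degrees 0…2.
(1 - y + y^2) has coefficients 1,-1,1,0,0,0,0 for degrees 0…6.
Multiplying by (1 + y + y^2) gives running coefficients 1,0,1,0,1,0,0 for degrees 0…6.
Finally multiplying by (2 - y - y^2), the product of all factors after the first has coefficients 2,-1,1,-1,1,-1,-1 for degrees 0…6.
[y^6] = 1·(-1) − 4·(-1) + 4·1 = 7.

7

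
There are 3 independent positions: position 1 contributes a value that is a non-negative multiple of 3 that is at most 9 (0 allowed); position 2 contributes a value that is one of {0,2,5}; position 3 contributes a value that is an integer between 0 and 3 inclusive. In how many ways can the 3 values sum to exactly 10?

3

The generating function for the choices is (1 + x^3 + x^6 + x^9)·(1 + x^2 + x^5)·(1 + x + x^2 + x^3); the count is [x^10].
(1 + x^3 + x^6 + x^9) has coefficients 1,0,0,1,0,0,1,0,0,1 for degrees 0…9.
(1 + x^2 + x^5) has coefficients 1,0,1,0,0,1,0,0,0,0,0 for degrees 0…10.
Finally multiplying by (1 + x + x^2 + x^3), the product of all factors after the first has coefficients 1,1,2,2,1,2,1,1,1,0,0 for degrees 0…10.
[x^10] = 1·0 + 1·1 + 1·1 + 1·1 = 3.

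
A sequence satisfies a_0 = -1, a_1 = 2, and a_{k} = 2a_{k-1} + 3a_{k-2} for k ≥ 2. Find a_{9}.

4922

The ordinary generating function has denominator 1 - 2z - 3z^2.
Iterating the recurrence: a_0,…,a_{9} = -1, 2, 1, 8, 19, 62, 181, 548, 1639, 4922.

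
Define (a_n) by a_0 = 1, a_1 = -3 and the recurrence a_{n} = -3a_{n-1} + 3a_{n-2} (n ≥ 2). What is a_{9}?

-133893

The ordinary generating function has denominator 1 + 3t - 3t^2.
Iterating the recurrence: a_0,…,a_{9} = 1, -3, 12, -45, 171, -648, 2457, -9315, 35316, -133893.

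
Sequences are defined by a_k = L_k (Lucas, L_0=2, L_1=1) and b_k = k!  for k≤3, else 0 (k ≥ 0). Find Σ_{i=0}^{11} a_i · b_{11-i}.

The convolution is the x^11 coefficient of A(x)B(x).
Σ = 2·0 + 1·0 + 3·0 + 4·0 + 7·0 + 11·0 + 18·0 + 29·0 + 47·6 + 76·2 + 123·1 + 199·1 = 756.

756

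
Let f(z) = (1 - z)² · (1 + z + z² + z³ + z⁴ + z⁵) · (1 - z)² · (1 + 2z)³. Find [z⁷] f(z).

(1 - z)² has coefficients 1,-2,1 for degrees 0…2.
(1 + z + z² + z³ + z⁴ + z⁵) has coefficients 1,1,1,1,1,1,0,0 for degrees 0…7.
Multiplying by (1 - z)² gives running coefficients 1,-1,0,0,0,0,-1,1 for degrees 0…7.
Finally multiplying by (1 + 2z)³, the product of all factors after the first has coefficients 1,5,6,-4,-8,0,-1,-5 for degrees 0…7.
[z⁷] = 1·(-5) − 2·(-1) + 1·0 = -3.

-3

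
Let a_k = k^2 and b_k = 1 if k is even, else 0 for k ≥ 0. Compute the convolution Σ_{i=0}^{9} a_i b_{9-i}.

165

Write out a_i and b_{9-i} for i = 0,…,9 and sum the products.
Σ = 0·0 + 1·1 + 4·0 + 9·1 + 16·0 + 25·1 + 36·0 + 49·1 + 64·0 + 81·1 = 165.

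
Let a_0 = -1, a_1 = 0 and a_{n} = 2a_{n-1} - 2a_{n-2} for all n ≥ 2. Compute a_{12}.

64

The ordinary generating function has denominator 1 - 2y + 2y^2.
Iterating the recurrence: a_0,…,a_{12} = -1, 0, 2, 4, 4, 0, -8, -16, -16, 0, 32, 64, 64.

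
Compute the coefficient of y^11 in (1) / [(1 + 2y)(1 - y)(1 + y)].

Partial fractions give a closed form: a_n = (4/3)·(-2)^n + (1/6)·1^n + (-1/2)·(-1)^n.
At n = 11: a_11 = -2730.

-2730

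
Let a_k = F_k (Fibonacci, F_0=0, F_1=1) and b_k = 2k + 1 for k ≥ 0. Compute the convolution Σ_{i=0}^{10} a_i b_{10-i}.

The convolution is the x^10 coefficient of A(x)B(x).
Σ = 0·21 + 1·19 + 1·17 + 2·15 + 3·13 + 5·11 + 8·9 + 13·7 + 21·5 + 34·3 + 55·1 = 585.

585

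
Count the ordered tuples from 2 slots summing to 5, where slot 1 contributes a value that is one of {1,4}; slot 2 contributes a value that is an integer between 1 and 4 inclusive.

The generating function for the choices is (q + q⁴)·(q + q² + q³ + q⁴); the count is [q⁵].
(q + q⁴) has coefficients 0,1,0,0,1 for degrees 0…4.
(q + q² + q³ + q⁴) has coefficients 0,1,1,1,1,0 for degrees 0…5.
[q⁵] = 1·1 + 1·1 = 2.

2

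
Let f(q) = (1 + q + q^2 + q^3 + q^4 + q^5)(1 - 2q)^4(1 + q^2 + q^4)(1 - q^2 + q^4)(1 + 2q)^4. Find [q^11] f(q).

(1 + q + q^2 + q^3 + q^4 + q^5) has coefficients 1,1,1,1,1,1 for degrees 0…5.
(1 - 2q)^4 has coefficients 1,-8,24,-32,16,0,0,0,0,0,0,0 for degrees 0…11.
Multiplying by (1 + q^2 + q^4) gives running coefficients 1,-8,25,-40,41,-40,40,-32,16,0,0,0 for degrees 0…11.
Multiplying by (1 - q^2 + q^4) gives running coefficients 1,-8,24,-32,17,-8,24,-32,17,-8,24,-32 for degrees 0…11.
Finally multiplying by (1 + 2q)^4, the product of all factors after the first has coefficients 1,0,-16,0,97,0,-272,0,353,0,-272,0 for degrees 0…11.
[q^11] = 1·0 + 1·(-272) + 1·0 + 1·353 + 1·0 + 1·(-272) = -191.

-191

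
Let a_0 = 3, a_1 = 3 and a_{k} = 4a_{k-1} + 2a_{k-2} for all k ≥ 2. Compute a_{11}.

The ordinary generating function has denominator 1 - 4t - 2t^2.
Iterating the recurrence: a_0,…,a_{11} = 3, 3, 18, 78, 348, 1548, 6888, 30648, 136368, 606768, 2699808, 12012768.

12012768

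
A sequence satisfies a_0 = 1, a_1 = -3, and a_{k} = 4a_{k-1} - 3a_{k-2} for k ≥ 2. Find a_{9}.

-39363

The ordinary generating function has denominator 1 - 4x + 3x^2.
Iterating the recurrence: a_0,…,a_{9} = 1, -3, -15, -51, -159, -483, -1455, -4371, -13119, -39363.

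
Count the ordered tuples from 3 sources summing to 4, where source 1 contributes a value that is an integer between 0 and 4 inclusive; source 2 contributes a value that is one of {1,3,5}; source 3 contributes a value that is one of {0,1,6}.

The generating function for the choices is (1 + q + q² + q³ + q⁴)·(q + q³ + q⁵)·(1 + q + q⁶); the count is [q⁴].
(1 + q + q² + q³ + q⁴) has coefficients 1,1,1,1,1 for degrees 0…4.
(q + q³ + q⁵) has coefficients 0,1,0,1,0 for degrees 0…4.
Finally multiplying by (1 + q + q⁶), the product of all factors after the first has coefficients 0,1,1,1,1 for degrees 0…4.
[q⁴] = 1·1 + 1·1 + 1·1 + 1·1 + 1·0 = 4.

4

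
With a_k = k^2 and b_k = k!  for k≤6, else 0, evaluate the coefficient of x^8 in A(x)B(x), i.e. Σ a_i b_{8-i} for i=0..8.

4679

The convolution is the t^8 coefficient of A(t)B(t).
Σ = 0·0 + 1·0 + 4·720 + 9·120 + 16·24 + 25·6 + 36·2 + 49·1 + 64·1 = 4679.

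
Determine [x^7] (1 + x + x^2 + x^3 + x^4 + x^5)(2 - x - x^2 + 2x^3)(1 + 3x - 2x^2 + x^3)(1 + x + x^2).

7

(1 + x + x^2 + x^3 + x^4 + x^5) has coefficients 1,1,1,1,1,1 for degrees 0…5.
(2 - x - x^2 + 2x^3) has coefficients 2,-1,-1,2,0,0,0,0 for degrees 0…7.
Multiplying by (1 + 3x - 2x^2 + x^3) gives running coefficients 2,5,-8,3,7,-5,2,0 for degrees 0…7.
Finally multiplying by (1 + x + x^2), the product of all factors after the first has coefficients 2,7,-1,0,2,5,4,-3 for degrees 0…7.
[x^7] = 1·(-3) + 1·4 + 1·5 + 1·2 + 1·0 + 1·(-1) = 7.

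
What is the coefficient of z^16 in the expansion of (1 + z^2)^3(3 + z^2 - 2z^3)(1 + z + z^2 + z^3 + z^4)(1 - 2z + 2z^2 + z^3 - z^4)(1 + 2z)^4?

-385

(1 + z^2)^3 has coefficients 1,0,3,0,3,0,1 for degrees 0…6.
(3 + z^2 - 2z^3) has coefficients 3,0,1,-2,0,0,0,0,0,0,0,0,0,0,0,0,0 for degrees 0…16.
Multiplying by (1 + z + z^2 + z^3 + z^4) gives running coefficients 3,3,4,2,2,-1,-1,-2,0,0,0,0,0,0,0,0,0 for degrees 0…16.
Multiplying by (1 - 2z + 2z^2 + z^3 - z^4) gives running coefficients 3,-3,4,3,6,0,3,-2,-1,-4,-1,2,0,0,0,0,0 for degrees 0…16.
Finally multiplying by (1 + 2z)^4, the product of all factors after the first has coefficients 3,21,52,59,78,200,307,262,151,36,-73,-166,-152,-48,48,32,0 for degrees 0…16.
[z^16] = 1·0 + 3·48 + 3·(-152) + 1·(-73) = -385.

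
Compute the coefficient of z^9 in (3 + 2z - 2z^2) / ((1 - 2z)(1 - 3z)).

The denominator gives the recurrence a_n = 5a_(n−1) − 6a_(n−2) for n ≥ 3; the numerator fixes a_0 = 3, a_1 = 17, a_2 = 65.
Iterating: 3, 17, 65, 223, 725, 2287, 7085, 21703, 66005, 199807, so a_9 = 199807.

199807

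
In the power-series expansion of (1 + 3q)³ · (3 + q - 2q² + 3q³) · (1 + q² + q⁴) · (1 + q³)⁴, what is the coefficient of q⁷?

(1 + 3q)³ has coefficients 1,9,27,27 for degrees 0…3.
(3 + q - 2q² + 3q³) has coefficients 3,1,-2,3,0,0,0,0 for degrees 0…7.
Multiplying by (1 + q² + q⁴) gives running coefficients 3,1,1,4,1,4,-2,3 for degrees 0…7.
Finally multiplying by (1 + q³)⁴, the product of all factors after the first has coefficients 3,1,1,16,5,8,32,13 for degrees 0…7.
[q⁷] = 1·13 + 9·32 + 27·8 + 27·5 = 652.

652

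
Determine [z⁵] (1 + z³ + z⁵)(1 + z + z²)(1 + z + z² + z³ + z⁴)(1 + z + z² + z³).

(1 + z³ + z⁵) has coefficients 1,0,0,1,0,1 for degrees 0…5.
(1 + z + z²) has coefficients 1,1,1,0,0,0 for degrees 0…5.
Multiplying by (1 + z + z² + z³ + z⁴) gives running coefficients 1,2,3,3,3,2 for degrees 0…5.
Finally multiplying by (1 + z + z² + z³), the product of all factors after the first has coefficients 1,3,6,9,11,11 for degrees 0…5.
[z⁵] = 1·11 + 1·6 + 1·1 = 18.

18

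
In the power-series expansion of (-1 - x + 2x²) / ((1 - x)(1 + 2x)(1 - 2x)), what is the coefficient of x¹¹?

Partial fractions give a closed form: a_n = (-1)·2^n.
At n = 11: a_11 = -2048.

-2048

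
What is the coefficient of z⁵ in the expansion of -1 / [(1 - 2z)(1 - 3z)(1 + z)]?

Partial fractions give a closed form: a_n = (4/3)·2^n + (-9/4)·3^n + (-1/12)·(-1)^n.
At n = 5: a_5 = -504.

-504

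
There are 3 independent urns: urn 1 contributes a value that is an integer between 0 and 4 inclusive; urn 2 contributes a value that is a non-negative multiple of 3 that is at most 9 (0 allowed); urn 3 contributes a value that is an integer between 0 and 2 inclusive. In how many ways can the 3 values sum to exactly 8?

The generating function for the choices is (1 + x + x² + x³ + x⁴)·(1 + x³ + x⁶ + x⁹)·(1 + x + x²); the count is [x⁸].
(1 + x + x² + x³ + x⁴) has coefficients 1,1,1,1,1 for degrees 0…4.
(1 + x³ + x⁶ + x⁹) has coefficients 1,0,0,1,0,0,1,0,0 for degrees 0…8.
Finally multiplying by (1 + x + x²), the product of all factors after the first has coefficients 1,1,1,1,1,1,1,1,1 for degrees 0…8.
[x⁸] = 1·1 + 1·1 + 1·1 + 1·1 + 1·1 = 5.

5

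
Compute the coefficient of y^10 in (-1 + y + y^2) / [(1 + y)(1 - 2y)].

-171

The denominator gives the recurrence a_n = a_(n−1) + 2a_(n−2) for n ≥ 3; the numerator fixes a_0 = -1, a_1 = 0, a_2 = -1.
Iterating: -1, 0, -1, -1, -3, -5, -11, -21, -43, -85, -171, so a_10 = -171.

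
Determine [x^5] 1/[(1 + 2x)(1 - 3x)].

Partial fractions give a closed form: a_n = (2/5)·(-2)^n + (3/5)·3^n.
At n = 5: a_5 = 133.

133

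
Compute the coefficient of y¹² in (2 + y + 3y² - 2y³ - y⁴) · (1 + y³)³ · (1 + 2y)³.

-40

(2 + y + 3y² - 2y³ - y⁴) has coefficients 2,1,3,-2,-1 for degrees 0…4.
(1 + y³)³ has coefficients 1,0,0,3,0,0,3,0,0,1,0,0,0 for degrees 0…12.
Finally multiplying by (1 + 2y)³, the product of all factors after the first has coefficients 1,6,12,11,18,36,27,18,36,25,6,12,8 for degrees 0…12.
[y¹²] = 2·8 + 1·12 + 3·6 − 2·25 − 1·36 = -40.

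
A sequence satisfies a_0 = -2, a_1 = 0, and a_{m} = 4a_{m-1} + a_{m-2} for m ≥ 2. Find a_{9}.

The ordinary generating function has denominator 1 - 4q - q^2.
Iterating the recurrence: a_0,…,a_{9} = -2, 0, -2, -8, -34, -144, -610, -2584, -10946, -46368.

-46368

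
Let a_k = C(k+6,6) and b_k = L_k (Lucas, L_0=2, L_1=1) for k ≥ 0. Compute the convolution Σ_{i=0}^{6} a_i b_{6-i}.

3567

Write out a_i and b_{6-i} for i = 0,…,6 and sum the products.
Σ = 1·18 + 7·11 + 28·7 + 84·4 + 210·3 + 462·1 + 924·2 = 3567.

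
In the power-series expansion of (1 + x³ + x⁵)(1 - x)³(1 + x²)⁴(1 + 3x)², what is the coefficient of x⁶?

(1 + x³ + x⁵) has coefficients 1,0,0,1,0,1 for degrees 0…5.
(1 - x)³ has coefficients 1,-3,3,-1,0,0,0 for degrees 0…6.
Multiplying by (1 + x²)⁴ gives running coefficients 1,-3,7,-13,18,-22,22 for degrees 0…6.
Finally multiplying by (1 + 3x)², the product of all factors after the first has coefficients 1,3,-2,2,3,-31,52 for degrees 0…6.
[x⁶] = 1·52 + 1·2 + 1·3 = 57.

57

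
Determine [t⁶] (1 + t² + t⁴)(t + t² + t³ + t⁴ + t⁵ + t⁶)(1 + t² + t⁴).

(1 + t² + t⁴) has coefficients 1,0,1,0,1 for degrees 0…4.
(t + t² + t³ + t⁴ + t⁵ + t⁶) has coefficients 0,1,1,1,1,1,1 for degrees 0…6.
Finally multiplying by (1 + t² + t⁴), the product of all factors after the first has coefficients 0,1,1,2,2,3,3 for degrees 0…6.
[t⁶] = 1·3 + 1·2 + 1·1 = 6.

6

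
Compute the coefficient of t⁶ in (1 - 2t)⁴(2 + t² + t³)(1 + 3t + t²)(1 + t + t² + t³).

17

(1 - 2t)⁴ has coefficients 1,-8,24,-32,16 for degrees 0…4.
(2 + t² + t³) has coefficients 2,0,1,1,0,0,0 for degrees 0…6.
Multiplying by (1 + 3t + t²) gives running coefficients 2,6,3,4,4,1,0 for degrees 0…6.
Finally multiplying by (1 + t + t² + t³), the product of all factors after the first has coefficients 2,8,11,15,17,12,9 for degrees 0…6.
[t⁶] = 1·9 − 8·12 + 24·17 − 32·15 + 16·11 = 17.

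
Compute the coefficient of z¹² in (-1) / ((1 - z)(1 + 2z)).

The denominator gives the recurrence a_n = −a_(n−1) + 2a_(n−2) for n ≥ 2; the numerator fixes a_0 = -1, a_1 = 1.
Iterating: -1, 1, -3, 5, -11, 21, -43, 85, -171, 341, -683, 1365, -2731, so a_12 = -2731.

-2731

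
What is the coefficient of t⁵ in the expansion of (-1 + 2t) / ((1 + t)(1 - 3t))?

-60

The denominator gives the recurrence a_n = 2a_(n−1) + 3a_(n−2) for n ≥ 2; the numerator fixes a_0 = -1, a_1 = 0.
Iterating: -1, 0, -3, -6, -21, -60, so a_5 = -60.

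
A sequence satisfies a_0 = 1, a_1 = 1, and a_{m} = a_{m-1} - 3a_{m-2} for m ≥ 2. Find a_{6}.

13

The ordinary generating function has denominator 1 - t + 3t^2.
Iterating the recurrence: a_0,…,a_{6} = 1, 1, -2, -5, 1, 16, 13.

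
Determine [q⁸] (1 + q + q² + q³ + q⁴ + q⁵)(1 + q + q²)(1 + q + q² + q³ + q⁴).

9

(1 + q + q² + q³ + q⁴ + q⁵) has coefficients 1,1,1,1,1,1 for degrees 0…5.
(1 + q + q²) has coefficients 1,1,1,0,0,0,0,0,0 for degrees 0…8.
Finally multiplying by (1 + q + q² + q³ + q⁴), the product of all factors after the first has coefficients 1,2,3,3,3,2,1,0,0 for degrees 0…8.
[q⁸] = 1·0 + 1·0 + 1·1 + 1·2 + 1·3 + 1·3 = 9.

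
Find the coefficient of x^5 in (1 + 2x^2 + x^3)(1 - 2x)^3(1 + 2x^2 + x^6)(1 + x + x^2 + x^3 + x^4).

(1 + 2x^2 + x^3) has coefficients 1,0,2,1 for degrees 0…3.
(1 - 2x)^3 has coefficients 1,-6,12,-8,0,0 for degrees 0…5.
Multiplying by (1 + 2x^2 + x^6) gives running coefficients 1,-6,14,-20,24,-16 for degrees 0…5.
Finally multiplying by (1 + x + x^2 + x^3 + x^4), the product of all factors after the first has coefficients 1,-5,9,-11,13,-4 for degrees 0…5.
[x^5] = 1·(-4) + 2·(-11) + 1·9 = -17.

-17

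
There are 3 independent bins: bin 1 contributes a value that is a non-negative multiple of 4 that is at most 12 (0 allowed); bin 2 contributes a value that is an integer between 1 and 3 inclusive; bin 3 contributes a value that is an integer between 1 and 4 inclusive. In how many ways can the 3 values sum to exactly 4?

3

The generating function for the choices is (1 + q⁴ + q⁸ + q¹²)·(q + q² + q³)·(q + q² + q³ + q⁴); the count is [q⁴].
(1 + q⁴ + q⁸ + q¹²) has coefficients 1,0,0,0,1 for degrees 0…4.
(q + q² + q³) has coefficients 0,1,1,1,0 for degrees 0…4.
Finally multiplying by (q + q² + q³ + q⁴), the product of all factors after the first has coefficients 0,0,1,2,3 for degrees 0…4.
[q⁴] = 1·3 + 1·0 = 3.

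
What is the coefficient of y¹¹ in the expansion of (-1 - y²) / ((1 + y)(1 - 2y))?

The denominator gives the recurrence a_n = a_(n−1) + 2a_(n−2) for n ≥ 3; the numerator fixes a_0 = -1, a_1 = -1, a_2 = -4.
Iterating: -1, -1, -4, -6, -14, -26, -54, -106, -214, -426, -854, -1706, so a_11 = -1706.

-1706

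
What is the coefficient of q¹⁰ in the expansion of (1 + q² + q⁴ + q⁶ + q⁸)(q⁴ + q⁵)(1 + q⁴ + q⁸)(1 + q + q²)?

6

(1 + q² + q⁴ + q⁶ + q⁸) has coefficients 1,0,1,0,1,0,1,0,1 for degrees 0…8.
(q⁴ + q⁵) has coefficients 0,0,0,0,1,1,0,0,0,0,0 for degrees 0…10.
Multiplying by (1 + q⁴ + q⁸) gives running coefficients 0,0,0,0,1,1,0,0,1,1,0 for degrees 0…10.
Finally multiplying by (1 + q + q²), the product of all factors after the first has coefficients 0,0,0,0,1,2,2,1,1,2,2 for degrees 0…10.
[q¹⁰] = 1·2 + 1·1 + 1·2 + 1·1 + 1·0 = 6.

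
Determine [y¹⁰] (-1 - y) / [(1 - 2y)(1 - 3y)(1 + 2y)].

-140284

Partial fractions give a closed form: a_n = (3/2)·2^n + (-12/5)·3^n + (-1/10)·(-2)^n.
At n = 10: a_10 = -140284.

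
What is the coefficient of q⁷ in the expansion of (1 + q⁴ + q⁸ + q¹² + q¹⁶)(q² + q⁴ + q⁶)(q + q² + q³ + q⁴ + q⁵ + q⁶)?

4

(1 + q⁴ + q⁸ + q¹² + q¹⁶) has coefficients 1,0,0,0,1,0,0,0 for degrees 0…7.
(q² + q⁴ + q⁶) has coefficients 0,0,1,0,1,0,1,0 for degrees 0…7.
Finally multiplying by (q + q² + q³ + q⁴ + q⁵ + q⁶), the product of all factors after the first has coefficients 0,0,0,1,1,2,2,3 for degrees 0…7.
[q⁷] = 1·3 + 1·1 = 4.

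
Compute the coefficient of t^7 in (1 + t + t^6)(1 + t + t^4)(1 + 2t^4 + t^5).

(1 + t + t^6) has coefficients 1,1,0,0,0,0,1 for degrees 0…6.
(1 + t + t^4) has coefficients 1,1,0,0,1,0,0,0 for degrees 0…7.
Finally multiplying by (1 + 2t^4 + t^5), the product of all factors after the first has coefficients 1,1,0,0,3,3,1,0 for degrees 0…7.
[t^7] = 1·0 + 1·1 + 1·1 = 2.

2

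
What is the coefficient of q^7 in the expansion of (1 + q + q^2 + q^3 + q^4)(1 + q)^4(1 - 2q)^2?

21

(1 + q + q^2 + q^3 + q^4) has coefficients 1,1,1,1,1 for degrees 0…4.
(1 + q)^4 has coefficients 1,4,6,4,1,0,0,0 for degrees 0…7.
Finally multiplying by (1 - 2q)^2, the product of all factors after the first has coefficients 1,0,-6,-4,9,12,4,0 for degrees 0…7.
[q^7] = 1·0 + 1·4 + 1·12 + 1·9 + 1·(-4) = 21.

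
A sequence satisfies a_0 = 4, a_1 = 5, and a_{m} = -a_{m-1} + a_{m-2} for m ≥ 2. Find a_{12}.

-364

The ordinary generating function has denominator 1 + z - z^2.
Iterating the recurrence: a_0,…,a_{12} = 4, 5, -1, 6, -7, 13, -20, 33, -53, 86, -139, 225, -364.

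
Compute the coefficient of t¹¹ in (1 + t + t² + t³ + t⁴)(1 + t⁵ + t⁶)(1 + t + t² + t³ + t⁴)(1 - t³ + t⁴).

(1 + t + t² + t³ + t⁴) has coefficients 1,1,1,1,1 for degrees 0…4.
(1 + t⁵ + t⁶) has coefficients 1,0,0,0,0,1,1,0,0,0,0,0 for degrees 0…11.
Multiplying by (1 + t + t² + t³ + t⁴) gives running coefficients 1,1,1,1,1,1,2,2,2,2,1,0 for degrees 0…11.
Finally multiplying by (1 - t³ + t⁴), the product of all factors after the first has coefficients 1,1,1,0,1,1,2,2,2,1,1,0 for degrees 0…11.
[t¹¹] = 1·0 + 1·1 + 1·1 + 1·2 + 1·2 = 6.

6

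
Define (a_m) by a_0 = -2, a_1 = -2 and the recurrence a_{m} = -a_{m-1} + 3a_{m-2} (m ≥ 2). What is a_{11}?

1588

The ordinary generating function has denominator 1 + y - 3y^2.
Iterating the recurrence: a_0,…,a_{11} = -2, -2, -4, -2, -10, 4, -34, 46, -148, 286, -730, 1588.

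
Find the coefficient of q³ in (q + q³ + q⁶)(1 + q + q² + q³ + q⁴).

2

(q + q³ + q⁶) has coefficients 0,1,0,1 for degrees 0…3.
(1 + q + q² + q³ + q⁴) has coefficients 1,1,1,1 for degrees 0…3.
[q³] = 1·1 + 1·1 = 2.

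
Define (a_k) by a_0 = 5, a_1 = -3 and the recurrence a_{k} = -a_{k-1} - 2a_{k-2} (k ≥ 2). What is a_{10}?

137

The ordinary generating function has denominator 1 + z + 2z^2.
Iterating the recurrence: a_0,…,a_{10} = 5, -3, -7, 13, 1, -27, 25, 29, -79, 21, 137.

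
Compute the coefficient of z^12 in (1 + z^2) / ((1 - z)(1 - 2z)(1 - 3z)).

The denominator gives the recurrence a_n = 6a_(n−1) − 11a_(n−2) + 6a_(n−3) for n ≥ 3; the numerator fixes a_0 = 1, a_1 = 6, a_2 = 26.
Iterating: 1, 6, 26, 96, 326, 1056, 3326, 10296, 31526, 95856, 290126, 875496, 2636726, so a_12 = 2636726.

2636726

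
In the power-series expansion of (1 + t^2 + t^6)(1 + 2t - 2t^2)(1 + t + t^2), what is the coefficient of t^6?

-1

(1 + t^2 + t^6) has coefficients 1,0,1,0,0,0,1 for degrees 0…6.
(1 + 2t - 2t^2) has coefficients 1,2,-2,0,0,0,0 for degrees 0…6.
Finally multiplying by (1 + t + t^2), the product of all factors after the first has coefficients 1,3,1,0,-2,0,0 for degrees 0…6.
[t^6] = 1·0 + 1·(-2) + 1·1 = -1.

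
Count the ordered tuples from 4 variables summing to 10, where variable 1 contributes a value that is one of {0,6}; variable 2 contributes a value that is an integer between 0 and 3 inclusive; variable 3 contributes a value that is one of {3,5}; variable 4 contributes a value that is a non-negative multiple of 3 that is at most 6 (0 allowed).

The generating function for the choices is (1 + z⁶)·(1 + z + z² + z³)·(z³ + z⁵)·(1 + z³ + z⁶); the count is [z¹⁰].
(1 + z⁶) has coefficients 1,0,0,0,0,0,1 for degrees 0…6.
(1 + z + z² + z³) has coefficients 1,1,1,1,0,0,0,0,0,0,0 for degrees 0…10.
Multiplying by (z³ + z⁵) gives running coefficients 0,0,0,1,1,2,2,1,1,0,0 for degrees 0…10.
Finally multiplying by (1 + z³ + z⁶), the product of all factors after the first has coefficients 0,0,0,1,1,2,3,2,3,3,2 for degrees 0…10.
[z¹⁰] = 1·2 + 1·1 = 3.

3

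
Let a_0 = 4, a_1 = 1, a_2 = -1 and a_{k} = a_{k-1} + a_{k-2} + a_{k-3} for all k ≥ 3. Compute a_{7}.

The ordinary generating function has denominator 1 - y - y^2 - y^3.
Iterating the recurrence: a_0,…,a_{7} = 4, 1, -1, 4, 4, 7, 15, 26.

26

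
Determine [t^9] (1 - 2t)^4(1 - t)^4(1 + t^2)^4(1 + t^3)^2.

(1 - 2t)^4 has coefficients 1,-8,24,-32,16 for degrees 0…4.
(1 - t)^4 has coefficients 1,-4,6,-4,1,0,0,0,0,0 for degrees 0…9.
Multiplying by (1 + t^2)^4 gives running coefficients 1,-4,10,-20,31,-40,44,-40,31,-20 for degrees 0…9.
Finally multiplying by (1 + t^3)^2, the product of all factors after the first has coefficients 1,-4,10,-18,23,-20,5,18,-39,48 for degrees 0…9.
[t^9] = 1·48 − 8·(-39) + 24·18 − 32·5 + 16·(-20) = 312.

312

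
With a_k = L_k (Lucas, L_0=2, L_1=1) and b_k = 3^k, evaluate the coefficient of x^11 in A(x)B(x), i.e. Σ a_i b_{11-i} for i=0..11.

531208

Write out a_i and b_{11-i} for i = 0,…,11 and sum the products.
Σ = 2·177147 + 1·59049 + 3·19683 + 4·6561 + 7·2187 + 11·729 + 18·243 + 29·81 + 47·27 + 76·9 + 123·3 + 199·1 = 531208.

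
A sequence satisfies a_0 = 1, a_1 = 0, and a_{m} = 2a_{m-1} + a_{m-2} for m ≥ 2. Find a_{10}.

The ordinary generating function has denominator 1 - 2x - x^2.
Iterating the recurrence: a_0,…,a_{10} = 1, 0, 1, 2, 5, 12, 29, 70, 169, 408, 985.

985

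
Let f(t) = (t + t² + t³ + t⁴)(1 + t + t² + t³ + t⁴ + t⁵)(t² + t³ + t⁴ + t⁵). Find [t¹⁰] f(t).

(t + t² + t³ + t⁴) has coefficients 0,1,1,1,1 for degrees 0…4.
(1 + t + t² + t³ + t⁴ + t⁵) has coefficients 1,1,1,1,1,1,0,0,0,0,0 for degrees 0…10.
Finally multiplying by (t² + t³ + t⁴ + t⁵), the product of all factors after the first has coefficients 0,0,1,2,3,4,4,4,3,2,1 for degrees 0…10.
[t¹⁰] = 1·2 + 1·3 + 1·4 + 1·4 = 13.

13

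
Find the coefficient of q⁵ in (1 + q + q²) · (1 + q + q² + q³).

1

(1 + q + q²) has coefficients 1,1,1 for degrees 0…2.
(1 + q + q² + q³) has coefficients 1,1,1,1,0,0 for degrees 0…5.
[q⁵] = 1·0 + 1·0 + 1·1 = 1.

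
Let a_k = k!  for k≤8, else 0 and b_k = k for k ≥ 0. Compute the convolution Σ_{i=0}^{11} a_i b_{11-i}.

The convolution is the x^11 coefficient of A(x)B(x).
Σ = 1·11 + 1·10 + 2·9 + 6·8 + 24·7 + 120·6 + 720·5 + 5040·4 + 40320·3 + 0·2 + 0·1 + 0·0 = 145695.

145695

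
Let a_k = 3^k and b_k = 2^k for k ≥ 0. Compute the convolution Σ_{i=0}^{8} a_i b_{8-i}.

19171

Write out a_i and b_{8-i} for i = 0,…,8 and sum the products.
Σ = 1·256 + 3·128 + 9·64 + 27·32 + 81·16 + 243·8 + 729·4 + 2187·2 + 6561·1 = 19171.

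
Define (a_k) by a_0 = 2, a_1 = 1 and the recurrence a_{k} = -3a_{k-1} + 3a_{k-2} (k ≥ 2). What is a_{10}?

78003

The ordinary generating function has denominator 1 + 3z - 3z^2.
Iterating the recurrence: a_0,…,a_{10} = 2, 1, 3, -6, 27, -99, 378, -1431, 5427, -20574, 78003.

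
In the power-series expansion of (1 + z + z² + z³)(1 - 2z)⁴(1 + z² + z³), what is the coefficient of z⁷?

24

(1 + z + z² + z³) has coefficients 1,1,1,1 for degrees 0…3.
(1 - 2z)⁴ has coefficients 1,-8,24,-32,16,0,0,0 for degrees 0…7.
Finally multiplying by (1 + z² + z³), the product of all factors after the first has coefficients 1,-8,25,-39,32,-8,-16,16 for degrees 0…7.
[z⁷] = 1·16 + 1·(-16) + 1·(-8) + 1·32 = 24.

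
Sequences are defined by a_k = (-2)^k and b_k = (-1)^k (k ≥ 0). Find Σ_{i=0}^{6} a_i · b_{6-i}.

127

This is [x^6] in the product of the two ordinary generating functions.
Σ = 1·1 − 2·(-1) + 4·1 − 8·(-1) + 16·1 − 32·(-1) + 64·1 = 127.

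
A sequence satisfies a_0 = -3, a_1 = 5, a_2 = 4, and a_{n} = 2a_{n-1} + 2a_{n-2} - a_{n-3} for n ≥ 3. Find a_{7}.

The ordinary generating function has denominator 1 - 2y - 2y^2 + y^3.
Iterating the recurrence: a_0,…,a_{7} = -3, 5, 4, 21, 45, 128, 325, 861.

861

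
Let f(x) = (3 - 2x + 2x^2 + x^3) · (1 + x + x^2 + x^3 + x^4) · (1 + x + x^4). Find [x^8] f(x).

(3 - 2x + 2x^2 + x^3) has coefficients 3,-2,2,1 for degrees 0…3.
(1 + x + x^2 + x^3 + x^4) has coefficients 1,1,1,1,1,0,0,0,0 for degrees 0…8.
Finally multiplying by (1 + x + x^4), the product of all factors after the first has coefficients 1,2,2,2,3,2,1,1,1 for degrees 0…8.
[x^8] = 3·1 − 2·1 + 2·1 + 1·2 = 5.

5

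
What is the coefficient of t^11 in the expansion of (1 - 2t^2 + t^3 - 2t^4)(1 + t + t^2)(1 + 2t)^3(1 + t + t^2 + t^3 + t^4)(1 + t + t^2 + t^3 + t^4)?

-754

(1 - 2t^2 + t^3 - 2t^4) has coefficients 1,0,-2,1,-2 for degrees 0…4.
(1 + t + t^2) has coefficients 1,1,1,0,0,0,0,0,0,0,0,0 for degrees 0…11.
Multiplying by (1 + 2t)^3 gives running coefficients 1,7,19,26,20,8,0,0,0,0,0,0 for degrees 0…11.
Multiplying by (1 + t + t^2 + t^3 + t^4) gives running coefficients 1,8,27,53,73,80,73,54,28,8,0,0 for degrees 0…11.
Finally multiplying by (1 + t + t^2 + t^3 + t^4), the product of all factors after the first has coefficients 1,9,36,89,162,241,306,333,308,243,163,90 for degrees 0…11.
[t^11] = 1·90 − 2·243 + 1·308 − 2·333 = -754.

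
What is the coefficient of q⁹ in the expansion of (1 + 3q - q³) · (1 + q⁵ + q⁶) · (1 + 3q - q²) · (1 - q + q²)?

(1 + 3q - q³) has coefficients 1,3,0,-1 for degrees 0…3.
(1 + q⁵ + q⁶) has coefficients 1,0,0,0,0,1,1,0,0,0 for degrees 0…9.
Multiplying by (1 + 3q - q²) gives running coefficients 1,3,-1,0,0,1,4,2,-1,0 for degrees 0…9.
Finally multiplying by (1 - q + q²), the product of all factors after the first has coefficients 1,2,-3,4,-1,1,3,-1,1,3 for degrees 0…9.
[q⁹] = 1·3 + 3·1 − 1·3 = 3.

3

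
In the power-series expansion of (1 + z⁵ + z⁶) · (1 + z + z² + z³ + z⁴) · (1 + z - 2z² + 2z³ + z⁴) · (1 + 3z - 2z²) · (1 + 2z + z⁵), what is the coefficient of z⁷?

29

(1 + z⁵ + z⁶) has coefficients 1,0,0,0,0,1,1 for degrees 0…6.
(1 + z + z² + z³ + z⁴) has coefficients 1,1,1,1,1,0,0,0 for degrees 0…7.
Multiplying by (1 + z - 2z² + 2z³ + z⁴) gives running coefficients 1,2,0,2,3,2,1,3 for degrees 0…7.
Multiplying by (1 + 3z - 2z²) gives running coefficients 1,5,4,-2,9,7,1,2 for degrees 0…7.
Finally multiplying by (1 + 2z + z⁵), the product of all factors after the first has coefficients 1,7,14,6,5,26,20,8 for degrees 0…7.
[z⁷] = 1·8 + 1·14 + 1·7 = 29.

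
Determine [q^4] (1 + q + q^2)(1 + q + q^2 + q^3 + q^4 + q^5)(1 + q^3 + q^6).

5

(1 + q + q^2) has coefficients 1,1,1 for degrees 0…2.
(1 + q + q^2 + q^3 + q^4 + q^5) has coefficients 1,1,1,1,1 for degrees 0…4.
Finally multiplying by (1 + q^3 + q^6), the product of all factors after the first has coefficients 1,1,1,2,2 for degrees 0…4.
[q^4] = 1·2 + 1·2 + 1·1 = 5.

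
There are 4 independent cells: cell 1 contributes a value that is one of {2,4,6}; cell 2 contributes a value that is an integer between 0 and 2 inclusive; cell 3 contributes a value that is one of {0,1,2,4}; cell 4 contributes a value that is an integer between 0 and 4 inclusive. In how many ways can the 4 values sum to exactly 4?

The generating function for the choices is (q² + q⁴ + q⁶)·(1 + q + q²)·(1 + q + q² + q⁴)·(1 + q + q² + q³ + q⁴); the count is [q⁴].
(q² + q⁴ + q⁶) has coefficients 0,0,1,0,1 for degrees 0…4.
(1 + q + q²) has coefficients 1,1,1,0,0 for degrees 0…4.
Multiplying by (1 + q + q² + q⁴) gives running coefficients 1,2,3,2,2 for degrees 0…4.
Finally multiplying by (1 + q + q² + q³ + q⁴), the product of all factors after the first has coefficients 1,3,6,8,10 for degrees 0…4.
[q⁴] = 1·6 + 1·1 = 7.

7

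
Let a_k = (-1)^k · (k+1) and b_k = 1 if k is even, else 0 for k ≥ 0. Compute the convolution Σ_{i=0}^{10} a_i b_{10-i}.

36

This is [x^10] in the product of the two ordinary generating functions.
Σ = 1·1 − 2·0 + 3·1 − 4·0 + 5·1 − 6·0 + 7·1 − 8·0 + 9·1 − 10·0 + 11·1 = 36.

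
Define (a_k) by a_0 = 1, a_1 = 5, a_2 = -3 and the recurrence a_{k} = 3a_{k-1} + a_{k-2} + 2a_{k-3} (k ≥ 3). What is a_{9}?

-690

The ordinary generating function has denominator 1 - 3x - x^2 - 2x^3.
Iterating the recurrence: a_0,…,a_{9} = 1, 5, -3, -2, 1, -5, -18, -57, -199, -690.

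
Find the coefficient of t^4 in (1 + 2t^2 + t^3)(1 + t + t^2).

3

(1 + 2t^2 + t^3) has coefficients 1,0,2,1 for degrees 0…3.
(1 + t + t^2) has coefficients 1,1,1,0,0 for degrees 0…4.
[t^4] = 1·0 + 2·1 + 1·1 = 3.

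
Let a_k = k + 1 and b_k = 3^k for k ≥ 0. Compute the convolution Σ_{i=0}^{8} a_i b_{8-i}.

14757

This is [x^8] in the product of the two ordinary generating functions.
Σ = 1·6561 + 2·2187 + 3·729 + 4·243 + 5·81 + 6·27 + 7·9 + 8·3 + 9·1 = 14757.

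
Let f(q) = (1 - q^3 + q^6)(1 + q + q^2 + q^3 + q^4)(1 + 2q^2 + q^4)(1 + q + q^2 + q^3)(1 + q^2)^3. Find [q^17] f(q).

49

(1 - q^3 + q^6) has coefficients 1,0,0,-1,0,0,1 for degrees 0…6.
(1 + q + q^2 + q^3 + q^4) has coefficients 1,1,1,1,1,0,0,0,0,0,0,0,0,0,0,0,0,0 for degrees 0…17.
Multiplying by (1 + 2q^2 + q^4) gives running coefficients 1,1,3,3,4,3,3,1,1,0,0,0,0,0,0,0,0,0 for degrees 0…17.
Multiplying by (1 + q + q^2 + q^3) gives running coefficients 1,2,5,8,11,13,13,11,8,5,2,1,0,0,0,0,0,0 for degrees 0…17.
Finally multiplying by (1 + q^2)^3, the product of all factors after the first has coefficients 1,2,8,14,29,43,62,76,85,85,76,62,43,29,14,8,2,1 for degrees 0…17.
[q^17] = 1·1 − 1·14 + 1·62 = 49.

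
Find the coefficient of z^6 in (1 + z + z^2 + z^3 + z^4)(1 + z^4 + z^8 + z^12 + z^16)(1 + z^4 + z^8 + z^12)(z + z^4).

(1 + z + z^2 + z^3 + z^4) has coefficients 1,1,1,1,1 for degrees 0…4.
(1 + z^4 + z^8 + z^12 + z^16) has coefficients 1,0,0,0,1,0,0 for degrees 0…6.
Multiplying by (1 + z^4 + z^8 + z^12) gives running coefficients 1,0,0,0,2,0,0 for degrees 0…6.
Finally multiplying by (z + z^4), the product of all factors after the first has coefficients 0,1,0,0,1,2,0 for degrees 0…6.
[z^6] = 1·0 + 1·2 + 1·1 + 1·0 + 1·0 = 3.

3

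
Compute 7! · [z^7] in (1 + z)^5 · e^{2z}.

93088

The EGF product rule gives c_7 = Σ_{k_1+k_2=7} C(7; k_1,k_2) · ∏ g_i(k_i), where (1+z)^5 gives the falling factorial (5)_k; e^{2z} gives (2)^k.
g_1(k) for k = 0…7: 1, 5, 20, 60, 120, 120, 0, 0.
g_2(k) for k = 0…7: 1, 2, 4, 8, 16, 32, 64, 128.
c_7 = Σ_k C(7,k)·g_1(k)·g_2(7−k) = 1·1·128 + 7·5·64 + 21·20·32 + 35·60·16 + 35·120·8 + 21·120·4 = 128 + 2240 + 13440 + 33600 + 33600 + 10080 = 93088.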